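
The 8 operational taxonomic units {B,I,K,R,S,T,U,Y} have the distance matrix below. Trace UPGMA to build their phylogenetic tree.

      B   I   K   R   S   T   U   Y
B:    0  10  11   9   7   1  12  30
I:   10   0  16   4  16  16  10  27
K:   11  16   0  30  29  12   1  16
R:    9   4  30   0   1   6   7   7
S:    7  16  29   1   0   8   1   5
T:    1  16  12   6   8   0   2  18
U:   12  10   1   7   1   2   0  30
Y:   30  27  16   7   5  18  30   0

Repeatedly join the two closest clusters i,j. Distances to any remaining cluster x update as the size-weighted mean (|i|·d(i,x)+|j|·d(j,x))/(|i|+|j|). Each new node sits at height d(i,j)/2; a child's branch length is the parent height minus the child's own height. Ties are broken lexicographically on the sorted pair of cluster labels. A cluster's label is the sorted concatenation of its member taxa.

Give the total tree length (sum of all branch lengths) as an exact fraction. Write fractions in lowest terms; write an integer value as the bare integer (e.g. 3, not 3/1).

1. join B+T (d=1) ⇒ BT; edges |B|=1/2, |T|=1/2
  updated: d(BT,I)=13, d(BT,K)=23/2, d(BT,R)=15/2, d(BT,S)=15/2, d(BT,U)=7, d(BT,Y)=24
2. join K+U (d=1) ⇒ KU; edges |K|=1/2, |U|=1/2
  updated: d(BT,KU)=37/4, d(I,KU)=13, d(KU,R)=37/2, d(KU,S)=15, d(KU,Y)=23
3. join R+S (d=1) ⇒ RS; edges |R|=1/2, |S|=1/2
  updated: d(BT,RS)=15/2, d(I,RS)=10, d(KU,RS)=67/4, d(RS,Y)=6
4. join RS+Y (d=6) ⇒ RSY; edges |RS|=5/2, |Y|=3
  updated: d(BT,RSY)=13, d(I,RSY)=47/3, d(KU,RSY)=113/6
5. join BT+KU (d=37/4) ⇒ BKTU; edges |BT|=33/8, |KU|=33/8
  updated: d(BKTU,I)=13, d(BKTU,RSY)=191/12
6. join BKTU+I (d=13) ⇒ BIKTU; edges |BKTU|=15/8, |I|=13/2
  updated: d(BIKTU,RSY)=238/15
7. join BIKTU+RSY (d=238/15) ⇒ BIKRSTUY; edges |BIKTU|=43/30, |RSY|=74/15
final tree: ((((B:1/2,T:1/2):33/8,(K:1/2,U:1/2):33/8):15/8,I:13/2):43/30,((R:1/2,S:1/2):5/2,Y:3):74/15)
total length: 3779/120

3779/120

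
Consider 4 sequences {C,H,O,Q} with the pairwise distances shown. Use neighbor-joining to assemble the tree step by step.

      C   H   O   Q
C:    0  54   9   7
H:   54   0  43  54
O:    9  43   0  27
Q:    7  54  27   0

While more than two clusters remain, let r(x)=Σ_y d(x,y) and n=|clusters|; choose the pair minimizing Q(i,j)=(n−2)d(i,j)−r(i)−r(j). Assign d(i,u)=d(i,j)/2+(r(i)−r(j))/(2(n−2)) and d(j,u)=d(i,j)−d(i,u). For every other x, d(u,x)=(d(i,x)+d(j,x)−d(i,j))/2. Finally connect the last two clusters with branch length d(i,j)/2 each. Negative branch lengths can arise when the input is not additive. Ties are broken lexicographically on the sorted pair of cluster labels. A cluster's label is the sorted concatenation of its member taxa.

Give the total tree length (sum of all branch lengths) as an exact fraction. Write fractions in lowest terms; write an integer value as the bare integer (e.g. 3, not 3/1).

61

1. join C+Q (d=7, Q=-144) ⇒ CQ; edges |C|=-1, |Q|=8
  updated: d(CQ,H)=101/2, d(CQ,O)=29/2
2. join CQ+H (d=101/2, Q=-108) ⇒ CHQ; edges |CQ|=11, |H|=79/2
  updated: d(CHQ,O)=7/2
3. join CHQ+O (d=7/2) ⇒ CHOQ; edges |CHQ|=7/4, |O|=7/4
final tree: (((C:-1,Q:8):11,H:79/2):7/4,O:7/4)
total length: 61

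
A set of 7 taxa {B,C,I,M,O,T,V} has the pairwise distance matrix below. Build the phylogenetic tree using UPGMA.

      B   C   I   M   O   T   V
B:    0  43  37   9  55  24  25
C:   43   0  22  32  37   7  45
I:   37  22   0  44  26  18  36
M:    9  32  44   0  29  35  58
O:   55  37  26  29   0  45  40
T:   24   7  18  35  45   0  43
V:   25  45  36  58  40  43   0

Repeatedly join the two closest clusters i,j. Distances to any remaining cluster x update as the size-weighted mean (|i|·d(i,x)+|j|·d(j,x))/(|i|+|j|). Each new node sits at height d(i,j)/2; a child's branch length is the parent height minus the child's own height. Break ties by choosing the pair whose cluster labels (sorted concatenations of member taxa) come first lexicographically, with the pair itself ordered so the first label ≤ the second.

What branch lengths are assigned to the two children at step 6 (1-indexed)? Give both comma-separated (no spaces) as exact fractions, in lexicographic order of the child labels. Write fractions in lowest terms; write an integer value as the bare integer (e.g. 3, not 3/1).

1. join C+T (d=7) ⇒ CT; edges |C|=7/2, |T|=7/2
  updated: d(B,CT)=67/2, d(CT,I)=20, d(CT,M)=67/2, d(CT,O)=41, d(CT,V)=44
2. join B+M (d=9) ⇒ BM; edges |B|=9/2, |M|=9/2
  updated: d(BM,CT)=67/2, d(BM,I)=81/2, d(BM,O)=42, d(BM,V)=83/2
3. join CT+I (d=20) ⇒ CIT; edges |CT|=13/2, |I|=10
  updated: d(BM,CIT)=215/6, d(CIT,O)=36, d(CIT,V)=124/3
4. join BM+CIT (d=215/6) ⇒ BCIMT; edges |BM|=161/12, |CIT|=95/12
  updated: d(BCIMT,O)=192/5, d(BCIMT,V)=207/5
5. join BCIMT+O (d=192/5) ⇒ BCIMOT; edges |BCIMT|=77/60, |O|=96/5
  updated: d(BCIMOT,V)=247/6
6. join BCIMOT+V (d=247/6) ⇒ BCIMOTV; edges |BCIMOT|=83/60, |V|=247/12
final tree: ((((B:9/2,M:9/2):161/12,((C:7/2,T:7/2):13/2,I:10):95/12):77/60,O:96/5):83/60,V:247/12)
total length: 5777/60

83/60,247/12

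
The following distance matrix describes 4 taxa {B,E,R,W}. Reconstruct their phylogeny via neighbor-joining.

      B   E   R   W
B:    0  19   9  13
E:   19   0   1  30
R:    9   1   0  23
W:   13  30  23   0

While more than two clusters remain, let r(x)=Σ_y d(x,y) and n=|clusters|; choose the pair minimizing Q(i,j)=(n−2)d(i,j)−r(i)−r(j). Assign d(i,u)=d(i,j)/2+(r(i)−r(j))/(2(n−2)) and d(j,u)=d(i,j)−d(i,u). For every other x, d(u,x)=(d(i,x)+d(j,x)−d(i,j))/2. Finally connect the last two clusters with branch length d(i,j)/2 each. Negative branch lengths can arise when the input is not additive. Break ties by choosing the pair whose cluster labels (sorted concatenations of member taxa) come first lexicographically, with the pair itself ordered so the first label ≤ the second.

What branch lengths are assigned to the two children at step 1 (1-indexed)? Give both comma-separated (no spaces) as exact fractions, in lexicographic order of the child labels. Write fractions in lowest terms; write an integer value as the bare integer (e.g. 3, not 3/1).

1. join B+W (d=13, Q=-81) ⇒ BW; edges |B|=1/4, |W|=51/4
  updated: d(BW,E)=18, d(BW,R)=19/2
2. join BW+E (d=18, Q=-57/2) ⇒ BEW; edges |BW|=53/4, |E|=19/4
  updated: d(BEW,R)=-15/4
3. join BEW+R (d=-15/4) ⇒ BERW; edges |BEW|=-15/8, |R|=-15/8
final tree: (((B:1/4,W:51/4):53/4,E:19/4):-15/8,R:-15/8)
total length: 109/4

1/4,51/4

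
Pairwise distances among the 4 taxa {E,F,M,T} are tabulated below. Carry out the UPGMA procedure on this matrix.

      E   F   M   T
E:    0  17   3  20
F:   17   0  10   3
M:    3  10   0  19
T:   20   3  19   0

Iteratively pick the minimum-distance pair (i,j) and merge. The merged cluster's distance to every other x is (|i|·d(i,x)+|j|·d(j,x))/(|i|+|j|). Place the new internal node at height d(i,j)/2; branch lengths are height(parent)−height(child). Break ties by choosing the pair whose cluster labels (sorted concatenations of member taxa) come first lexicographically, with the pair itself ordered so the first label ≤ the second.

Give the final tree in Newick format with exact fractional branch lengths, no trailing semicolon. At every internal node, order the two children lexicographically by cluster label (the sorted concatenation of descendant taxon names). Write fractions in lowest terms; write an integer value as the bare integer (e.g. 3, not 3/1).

((E:3/2,M:3/2):27/4,(F:3/2,T:3/2):27/4)

iteration 1: select E,M (d=3); attach at lengths (3/2, 3/2); label the merged cluster EM
  updated: d(EM,F)=27/2, d(EM,T)=39/2
iteration 2: select F,T (d=3); attach at lengths (3/2, 3/2); label the merged cluster FT
  updated: d(EM,FT)=33/2
iteration 3: select EM,FT (d=33/2); attach at lengths (27/4, 27/4); label the merged cluster EFMT
final tree: ((E:3/2,M:3/2):27/4,(F:3/2,T:3/2):27/4)
total length: 39/2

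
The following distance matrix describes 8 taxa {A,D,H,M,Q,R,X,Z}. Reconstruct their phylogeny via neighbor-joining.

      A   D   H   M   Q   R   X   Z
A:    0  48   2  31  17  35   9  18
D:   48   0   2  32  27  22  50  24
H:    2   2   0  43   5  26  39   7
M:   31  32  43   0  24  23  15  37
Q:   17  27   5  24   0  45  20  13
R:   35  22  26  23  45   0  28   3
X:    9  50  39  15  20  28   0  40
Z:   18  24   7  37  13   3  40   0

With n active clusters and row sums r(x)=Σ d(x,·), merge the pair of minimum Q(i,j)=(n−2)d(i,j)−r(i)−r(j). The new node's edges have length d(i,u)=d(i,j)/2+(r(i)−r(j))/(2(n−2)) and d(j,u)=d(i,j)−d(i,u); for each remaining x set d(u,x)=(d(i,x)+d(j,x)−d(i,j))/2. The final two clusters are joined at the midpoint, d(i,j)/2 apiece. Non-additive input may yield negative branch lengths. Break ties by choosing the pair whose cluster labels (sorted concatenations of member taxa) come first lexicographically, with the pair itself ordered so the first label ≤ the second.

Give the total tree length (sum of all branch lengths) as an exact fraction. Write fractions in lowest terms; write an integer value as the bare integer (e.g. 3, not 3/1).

1063/16

iteration 1: select D,H (d=2, Q=-317); attach at lengths (31/4, -23/4); label the merged cluster DH
  updated: d(A,DH)=24, d(DH,M)=73/2, d(DH,Q)=15, d(DH,R)=23, d(DH,X)=87/2, d(DH,Z)=29/2
iteration 2: select R,Z (d=3, Q=-535/2); attach at lengths (93/20, -33/20); label the merged cluster RZ
  updated: d(A,RZ)=25, d(DH,RZ)=69/4, d(M,RZ)=57/2, d(Q,RZ)=55/2, d(RZ,X)=65/2
iteration 3: select DH,RZ (d=69/4, Q=-198); attach at lengths (149/16, 127/16); label the merged cluster DHRZ
  updated: d(A,DHRZ)=127/8, d(DHRZ,M)=191/8, d(DHRZ,Q)=101/8, d(DHRZ,X)=235/8
iteration 4: select M,X (d=15, Q=-489/4); attach at lengths (131/12, 49/12); label the merged cluster MX
  updated: d(A,MX)=25/2, d(DHRZ,MX)=153/8, d(MX,Q)=29/2
iteration 5: select A,MX (d=25/2, Q=-133/2); attach at lengths (97/16, 103/16); label the merged cluster AMX
  updated: d(AMX,DHRZ)=45/4, d(AMX,Q)=19/2
iteration 6: select AMX,DHRZ (d=45/4, Q=-267/8); attach at lengths (65/16, 115/16); label the merged cluster ADHMRXZ
  updated: d(ADHMRXZ,Q)=87/16
iteration 7: select ADHMRXZ,Q (d=87/16); attach at lengths (87/32, 87/32); label the merged cluster ADHMQRXZ
final tree: (((A:97/16,(M:131/12,X:49/12):103/16):65/16,((D:31/4,H:-23/4):149/16,(R:93/20,Z:-33/20):127/16):115/16):87/32,Q:87/32)
total length: 1063/16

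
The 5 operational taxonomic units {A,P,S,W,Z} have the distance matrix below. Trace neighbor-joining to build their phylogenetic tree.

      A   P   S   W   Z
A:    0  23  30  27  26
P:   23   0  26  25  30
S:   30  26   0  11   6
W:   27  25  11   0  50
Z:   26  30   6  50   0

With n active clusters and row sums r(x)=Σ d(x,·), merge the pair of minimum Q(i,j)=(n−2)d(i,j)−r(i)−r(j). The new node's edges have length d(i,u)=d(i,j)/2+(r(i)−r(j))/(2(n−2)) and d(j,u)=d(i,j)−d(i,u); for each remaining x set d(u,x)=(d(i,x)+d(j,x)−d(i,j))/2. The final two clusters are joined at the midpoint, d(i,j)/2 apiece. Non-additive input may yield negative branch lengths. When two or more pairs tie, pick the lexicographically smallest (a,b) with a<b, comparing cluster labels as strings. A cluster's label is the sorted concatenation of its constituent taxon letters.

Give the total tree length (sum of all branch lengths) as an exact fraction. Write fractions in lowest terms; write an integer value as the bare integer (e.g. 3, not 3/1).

453/8

step 1: merge (S,Z) at d=6, Q=-167; branch lengths S→-7/2, Z→19/2; new cluster SZ
  updated: d(A,SZ)=25, d(P,SZ)=25, d(SZ,W)=55/2
step 2: merge (A,SZ) at d=25, Q=-205/2; branch lengths A→95/8, SZ→105/8; new cluster ASZ
  updated: d(ASZ,P)=23/2, d(ASZ,W)=59/4
step 3: merge (ASZ,P) at d=23/2, Q=-205/4; branch lengths ASZ→5/8, P→87/8; new cluster APSZ
  updated: d(APSZ,W)=113/8
step 4: merge (APSZ,W) at d=113/8; branch lengths APSZ→113/16, W→113/16; new cluster APSWZ
final tree: (((A:95/8,(S:-7/2,Z:19/2):105/8):5/8,P:87/8):113/16,W:113/16)
total length: 453/8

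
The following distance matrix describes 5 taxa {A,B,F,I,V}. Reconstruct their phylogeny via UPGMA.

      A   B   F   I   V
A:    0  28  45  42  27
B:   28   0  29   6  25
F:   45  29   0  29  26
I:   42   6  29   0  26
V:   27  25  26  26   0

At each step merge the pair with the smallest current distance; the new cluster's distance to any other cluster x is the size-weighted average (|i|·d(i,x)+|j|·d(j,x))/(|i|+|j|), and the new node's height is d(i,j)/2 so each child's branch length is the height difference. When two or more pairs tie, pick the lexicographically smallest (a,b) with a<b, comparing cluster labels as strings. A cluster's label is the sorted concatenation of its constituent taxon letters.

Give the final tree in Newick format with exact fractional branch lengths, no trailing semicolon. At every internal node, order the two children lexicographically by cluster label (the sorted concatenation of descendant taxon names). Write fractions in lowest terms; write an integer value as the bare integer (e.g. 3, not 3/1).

(A:71/4,(((B:3,I:3):39/4,V:51/4):5/4,F:14):15/4)

1. join B+I (d=6) ⇒ BI; edges |B|=3, |I|=3
  updated: d(A,BI)=35, d(BI,F)=29, d(BI,V)=51/2
2. join BI+V (d=51/2) ⇒ BIV; edges |BI|=39/4, |V|=51/4
  updated: d(A,BIV)=97/3, d(BIV,F)=28
3. join BIV+F (d=28) ⇒ BFIV; edges |BIV|=5/4, |F|=14
  updated: d(A,BFIV)=71/2
4. join A+BFIV (d=71/2) ⇒ ABFIV; edges |A|=71/4, |BFIV|=15/4
final tree: (A:71/4,(((B:3,I:3):39/4,V:51/4):5/4,F:14):15/4)
total length: 261/4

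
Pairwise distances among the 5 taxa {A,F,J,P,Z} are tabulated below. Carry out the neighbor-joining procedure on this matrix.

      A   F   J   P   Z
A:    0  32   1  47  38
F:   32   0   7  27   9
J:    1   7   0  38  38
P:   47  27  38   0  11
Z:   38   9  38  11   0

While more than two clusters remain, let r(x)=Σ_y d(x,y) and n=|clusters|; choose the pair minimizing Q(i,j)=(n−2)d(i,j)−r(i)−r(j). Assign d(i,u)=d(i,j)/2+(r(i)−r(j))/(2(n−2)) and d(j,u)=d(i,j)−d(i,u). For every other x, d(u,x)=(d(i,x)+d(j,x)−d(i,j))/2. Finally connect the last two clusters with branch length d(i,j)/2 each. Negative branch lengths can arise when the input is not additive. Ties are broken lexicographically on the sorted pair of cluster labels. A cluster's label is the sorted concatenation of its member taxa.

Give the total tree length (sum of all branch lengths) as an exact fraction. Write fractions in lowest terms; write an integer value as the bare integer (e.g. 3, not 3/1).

iteration 1: select A,J (d=1, Q=-199); attach at lengths (37/6, -31/6); label the merged cluster AJ
  updated: d(AJ,F)=19, d(AJ,P)=42, d(AJ,Z)=75/2
iteration 2: select AJ,F (d=19, Q=-231/2); attach at lengths (163/8, -11/8); label the merged cluster AFJ
  updated: d(AFJ,P)=25, d(AFJ,Z)=55/4
iteration 3: select AFJ,P (d=25, Q=-199/4); attach at lengths (111/8, 89/8); label the merged cluster AFJP
  updated: d(AFJP,Z)=-1/8
iteration 4: select AFJP,Z (d=-1/8); attach at lengths (-1/16, -1/16); label the merged cluster AFJPZ
final tree: ((((A:37/6,J:-31/6):163/8,F:-11/8):111/8,P:89/8):-1/16,Z:-1/16)
total length: 359/8

359/8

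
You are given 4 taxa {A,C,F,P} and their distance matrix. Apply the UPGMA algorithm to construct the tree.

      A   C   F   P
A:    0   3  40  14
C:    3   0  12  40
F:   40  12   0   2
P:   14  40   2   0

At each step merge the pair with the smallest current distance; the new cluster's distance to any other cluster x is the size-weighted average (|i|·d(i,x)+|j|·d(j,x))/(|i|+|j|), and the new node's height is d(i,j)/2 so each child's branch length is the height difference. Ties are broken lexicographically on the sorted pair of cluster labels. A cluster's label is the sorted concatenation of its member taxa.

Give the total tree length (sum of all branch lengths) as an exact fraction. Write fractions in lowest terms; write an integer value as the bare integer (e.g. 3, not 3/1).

29

1. join F+P (d=2) ⇒ FP; edges |F|=1, |P|=1
  updated: d(A,FP)=27, d(C,FP)=26
2. join A+C (d=3) ⇒ AC; edges |A|=3/2, |C|=3/2
  updated: d(AC,FP)=53/2
3. join AC+FP (d=53/2) ⇒ ACFP; edges |AC|=47/4, |FP|=49/4
final tree: ((A:3/2,C:3/2):47/4,(F:1,P:1):49/4)
total length: 29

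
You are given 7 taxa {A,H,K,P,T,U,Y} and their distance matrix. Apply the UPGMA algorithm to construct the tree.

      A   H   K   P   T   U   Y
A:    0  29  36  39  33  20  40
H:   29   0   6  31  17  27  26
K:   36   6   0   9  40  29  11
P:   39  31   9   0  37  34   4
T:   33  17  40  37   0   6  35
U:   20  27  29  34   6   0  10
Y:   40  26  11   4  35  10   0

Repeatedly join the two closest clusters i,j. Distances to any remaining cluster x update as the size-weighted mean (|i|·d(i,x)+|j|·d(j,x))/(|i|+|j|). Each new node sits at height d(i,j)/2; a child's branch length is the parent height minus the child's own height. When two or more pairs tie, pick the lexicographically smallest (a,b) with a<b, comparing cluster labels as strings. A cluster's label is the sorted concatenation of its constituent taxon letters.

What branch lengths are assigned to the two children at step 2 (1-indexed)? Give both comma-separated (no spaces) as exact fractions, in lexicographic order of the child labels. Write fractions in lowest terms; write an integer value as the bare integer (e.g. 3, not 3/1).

3,3

1. join P+Y (d=4) ⇒ PY; edges |P|=2, |Y|=2
  updated: d(A,PY)=79/2, d(H,PY)=57/2, d(K,PY)=10, d(PY,T)=36, d(PY,U)=22
2. join H+K (d=6) ⇒ HK; edges |H|=3, |K|=3
  updated: d(A,HK)=65/2, d(HK,PY)=77/4, d(HK,T)=57/2, d(HK,U)=28
3. join T+U (d=6) ⇒ TU; edges |T|=3, |U|=3
  updated: d(A,TU)=53/2, d(HK,TU)=113/4, d(PY,TU)=29
4. join HK+PY (d=77/4) ⇒ HKPY; edges |HK|=53/8, |PY|=61/8
  updated: d(A,HKPY)=36, d(HKPY,TU)=229/8
5. join A+TU (d=53/2) ⇒ ATU; edges |A|=53/4, |TU|=41/4
  updated: d(ATU,HKPY)=373/12
6. join ATU+HKPY (d=373/12) ⇒ AHKPTUY; edges |ATU|=55/24, |HKPY|=71/12
final tree: ((A:53/4,(T:3,U:3):41/4):55/24,((H:3,K:3):53/8,(P:2,Y:2):61/8):71/12)
total length: 1487/24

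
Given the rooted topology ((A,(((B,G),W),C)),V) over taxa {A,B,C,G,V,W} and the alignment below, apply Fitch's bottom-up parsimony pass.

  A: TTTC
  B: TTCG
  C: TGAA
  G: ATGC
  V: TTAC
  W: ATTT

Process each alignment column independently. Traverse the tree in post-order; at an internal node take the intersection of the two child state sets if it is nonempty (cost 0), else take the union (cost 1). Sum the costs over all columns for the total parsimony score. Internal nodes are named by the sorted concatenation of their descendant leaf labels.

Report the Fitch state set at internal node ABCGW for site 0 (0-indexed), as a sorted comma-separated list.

BG@0: {T} ∪ {A} = {A,T} (union, +1)
BGW@0: {A,T} ∩ {A} = {A} (intersection, +0)
BCGW@0: {A} ∪ {T} = {A,T} (union, +1)
ABCGW@0: {T} ∩ {A,T} = {T} (intersection, +0)
ABCGVW@0: {T} ∩ {T} = {T} (intersection, +0)
BG@1: {T} ∩ {T} = {T} (intersection, +0)
BGW@1: {T} ∩ {T} = {T} (intersection, +0)
BCGW@1: {T} ∪ {G} = {G,T} (union, +1)
ABCGW@1: {T} ∩ {G,T} = {T} (intersection, +0)
ABCGVW@1: {T} ∩ {T} = {T} (intersection, +0)
BG@2: {C} ∪ {G} = {C,G} (union, +1)
BGW@2: {C,G} ∪ {T} = {C,G,T} (union, +1)
BCGW@2: {C,G,T} ∪ {A} = {A,C,G,T} (union, +1)
ABCGW@2: {T} ∩ {A,C,G,T} = {T} (intersection, +0)
ABCGVW@2: {T} ∪ {A} = {A,T} (union, +1)
BG@3: {G} ∪ {C} = {C,G} (union, +1)
BGW@3: {C,G} ∪ {T} = {C,G,T} (union, +1)
BCGW@3: {C,G,T} ∪ {A} = {A,C,G,T} (union, +1)
ABCGW@3: {C} ∩ {A,C,G,T} = {C} (intersection, +0)
ABCGVW@3: {C} ∩ {C} = {C} (intersection, +0)
per-site changes: [2, 1, 4, 3]; total = 10

T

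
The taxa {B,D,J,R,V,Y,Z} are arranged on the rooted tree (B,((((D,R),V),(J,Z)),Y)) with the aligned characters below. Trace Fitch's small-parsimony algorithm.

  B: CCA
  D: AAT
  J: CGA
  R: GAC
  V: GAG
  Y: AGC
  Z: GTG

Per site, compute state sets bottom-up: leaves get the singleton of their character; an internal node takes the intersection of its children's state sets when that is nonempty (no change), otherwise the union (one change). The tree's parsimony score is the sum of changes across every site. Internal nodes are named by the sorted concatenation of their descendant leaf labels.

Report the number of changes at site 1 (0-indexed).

[col 0] DR: children D:{A}, R:{G} ∪→ {A,G}; cost 1
[col 0] DRV: children DR:{A,G}, V:{G} ∩→ {G}; cost 0
[col 0] JZ: children J:{C}, Z:{G} ∪→ {C,G}; cost 1
[col 0] DJRVZ: children DRV:{G}, JZ:{C,G} ∩→ {G}; cost 0
[col 0] DJRVYZ: children DJRVZ:{G}, Y:{A} ∪→ {A,G}; cost 1
[col 0] BDJRVYZ: children B:{C}, DJRVYZ:{A,G} ∪→ {A,C,G}; cost 1
[col 1] DR: children D:{A}, R:{A} ∩→ {A}; cost 0
[col 1] DRV: children DR:{A}, V:{A} ∩→ {A}; cost 0
[col 1] JZ: children J:{G}, Z:{T} ∪→ {G,T}; cost 1
[col 1] DJRVZ: children DRV:{A}, JZ:{G,T} ∪→ {A,G,T}; cost 1
[col 1] DJRVYZ: children DJRVZ:{A,G,T}, Y:{G} ∩→ {G}; cost 0
[col 1] BDJRVYZ: children B:{C}, DJRVYZ:{G} ∪→ {C,G}; cost 1
[col 2] DR: children D:{T}, R:{C} ∪→ {C,T}; cost 1
[col 2] DRV: children DR:{C,T}, V:{G} ∪→ {C,G,T}; cost 1
[col 2] JZ: children J:{A}, Z:{G} ∪→ {A,G}; cost 1
[col 2] DJRVZ: children DRV:{C,G,T}, JZ:{A,G} ∩→ {G}; cost 0
[col 2] DJRVYZ: children DJRVZ:{G}, Y:{C} ∪→ {C,G}; cost 1
[col 2] BDJRVYZ: children B:{A}, DJRVYZ:{C,G} ∪→ {A,C,G}; cost 1
per-site changes: [4, 3, 5]; total = 12

3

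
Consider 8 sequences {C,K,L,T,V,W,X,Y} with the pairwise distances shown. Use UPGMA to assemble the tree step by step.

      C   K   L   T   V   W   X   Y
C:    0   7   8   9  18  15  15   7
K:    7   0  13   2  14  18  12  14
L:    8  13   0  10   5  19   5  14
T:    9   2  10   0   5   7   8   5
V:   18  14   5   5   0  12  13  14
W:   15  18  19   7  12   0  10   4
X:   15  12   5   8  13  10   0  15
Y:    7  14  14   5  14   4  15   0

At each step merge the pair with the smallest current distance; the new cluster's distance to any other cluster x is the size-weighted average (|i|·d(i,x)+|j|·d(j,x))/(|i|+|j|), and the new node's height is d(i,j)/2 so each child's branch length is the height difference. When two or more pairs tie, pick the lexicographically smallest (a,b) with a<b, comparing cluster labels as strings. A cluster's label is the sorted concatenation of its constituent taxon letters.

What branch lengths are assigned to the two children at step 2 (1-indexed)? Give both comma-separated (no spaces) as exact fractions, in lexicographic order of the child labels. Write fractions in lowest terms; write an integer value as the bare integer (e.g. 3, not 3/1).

2,2

step 1: merge (K,T) at d=2; branch lengths K→1, T→1; new cluster KT
  updated: d(C,KT)=8, d(KT,L)=23/2, d(KT,V)=19/2, d(KT,W)=25/2, d(KT,X)=10, d(KT,Y)=19/2
step 2: merge (W,Y) at d=4; branch lengths W→2, Y→2; new cluster WY
  updated: d(C,WY)=11, d(KT,WY)=11, d(L,WY)=33/2, d(V,WY)=13, d(WY,X)=25/2
step 3: merge (L,V) at d=5; branch lengths L→5/2, V→5/2; new cluster LV
  updated: d(C,LV)=13, d(KT,LV)=21/2, d(LV,WY)=59/4, d(LV,X)=9
step 4: merge (C,KT) at d=8; branch lengths C→4, KT→3; new cluster CKT
  updated: d(CKT,LV)=34/3, d(CKT,WY)=11, d(CKT,X)=35/3
step 5: merge (LV,X) at d=9; branch lengths LV→2, X→9/2; new cluster LVX
  updated: d(CKT,LVX)=103/9, d(LVX,WY)=14
step 6: merge (CKT,WY) at d=11; branch lengths CKT→3/2, WY→7/2; new cluster CKTWY
  updated: d(CKTWY,LVX)=187/15
step 7: merge (CKTWY,LVX) at d=187/15; branch lengths CKTWY→11/15, LVX→26/15; new cluster CKLTVWXY
final tree: (((C:4,(K:1,T:1):3):3/2,(W:2,Y:2):7/2):11/15,((L:5/2,V:5/2):2,X:9/2):26/15)
total length: 959/30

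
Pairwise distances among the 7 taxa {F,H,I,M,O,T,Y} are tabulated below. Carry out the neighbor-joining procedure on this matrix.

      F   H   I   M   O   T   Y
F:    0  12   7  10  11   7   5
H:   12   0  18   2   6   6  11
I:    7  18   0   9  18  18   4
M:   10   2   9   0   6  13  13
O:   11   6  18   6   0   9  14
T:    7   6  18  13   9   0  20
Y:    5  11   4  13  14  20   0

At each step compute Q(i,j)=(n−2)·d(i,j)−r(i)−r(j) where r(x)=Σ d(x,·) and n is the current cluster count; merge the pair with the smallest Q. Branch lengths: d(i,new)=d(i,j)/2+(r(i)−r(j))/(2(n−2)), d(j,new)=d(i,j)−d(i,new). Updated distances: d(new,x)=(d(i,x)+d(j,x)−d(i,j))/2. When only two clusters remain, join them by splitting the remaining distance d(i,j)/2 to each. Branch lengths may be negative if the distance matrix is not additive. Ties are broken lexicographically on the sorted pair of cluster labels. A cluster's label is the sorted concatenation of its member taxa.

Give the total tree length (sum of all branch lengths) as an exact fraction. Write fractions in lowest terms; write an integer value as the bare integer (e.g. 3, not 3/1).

1. join I+Y (d=4, Q=-121) ⇒ IY; edges |I|=27/10, |Y|=13/10
  updated: d(F,IY)=4, d(H,IY)=25/2, d(IY,M)=9, d(IY,O)=14, d(IY,T)=17
2. join F+IY (d=4, Q=-169/2) ⇒ FIY; edges |F|=7/16, |IY|=57/16
  updated: d(FIY,H)=41/4, d(FIY,M)=15/2, d(FIY,O)=21/2, d(FIY,T)=10
3. join H+M (d=2, Q=-187/4) ⇒ HM; edges |H|=7/24, |M|=41/24
  updated: d(FIY,HM)=63/8, d(HM,O)=5, d(HM,T)=17/2
4. join FIY+T (d=10, Q=-287/8) ⇒ FITY; edges |FIY|=167/32, |T|=153/32
  updated: d(FITY,HM)=51/16, d(FITY,O)=19/4
5. join FITY+HM (d=51/16, Q=-207/16) ⇒ FHIMTY; edges |FITY|=47/32, |HM|=55/32
  updated: d(FHIMTY,O)=105/32
6. join FHIMTY+O (d=105/32) ⇒ FHIMOTY; edges |FHIMTY|=105/64, |O|=105/64
final tree: ((((F:7/16,(I:27/10,Y:13/10):57/16):167/32,T:153/32):47/32,(H:7/24,M:41/24):55/32):105/64,O:105/64)
total length: 847/32

847/32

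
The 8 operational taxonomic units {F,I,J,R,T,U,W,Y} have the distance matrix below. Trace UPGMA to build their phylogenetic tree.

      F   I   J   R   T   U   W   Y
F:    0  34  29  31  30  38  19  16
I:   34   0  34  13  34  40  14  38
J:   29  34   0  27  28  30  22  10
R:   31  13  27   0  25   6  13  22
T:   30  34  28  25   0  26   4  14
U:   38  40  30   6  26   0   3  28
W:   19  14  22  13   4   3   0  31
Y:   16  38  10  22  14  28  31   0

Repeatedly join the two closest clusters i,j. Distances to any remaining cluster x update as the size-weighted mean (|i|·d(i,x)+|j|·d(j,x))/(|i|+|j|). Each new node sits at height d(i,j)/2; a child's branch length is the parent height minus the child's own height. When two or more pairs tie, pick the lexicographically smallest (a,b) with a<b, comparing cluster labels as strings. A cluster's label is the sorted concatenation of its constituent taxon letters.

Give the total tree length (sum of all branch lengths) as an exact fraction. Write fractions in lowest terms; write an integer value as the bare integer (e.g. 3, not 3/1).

step 1: merge (U,W) at d=3; branch lengths U→3/2, W→3/2; new cluster UW
  updated: d(F,UW)=57/2, d(I,UW)=27, d(J,UW)=26, d(R,UW)=19/2, d(T,UW)=15, d(UW,Y)=59/2
step 2: merge (R,UW) at d=19/2; branch lengths R→19/4, UW→13/4; new cluster RUW
  updated: d(F,RUW)=88/3, d(I,RUW)=67/3, d(J,RUW)=79/3, d(RUW,T)=55/3, d(RUW,Y)=27
step 3: merge (J,Y) at d=10; branch lengths J→5, Y→5; new cluster JY
  updated: d(F,JY)=45/2, d(I,JY)=36, d(JY,RUW)=80/3, d(JY,T)=21
step 4: merge (RUW,T) at d=55/3; branch lengths RUW→53/12, T→55/6; new cluster RTUW
  updated: d(F,RTUW)=59/2, d(I,RTUW)=101/4, d(JY,RTUW)=101/4
step 5: merge (F,JY) at d=45/2; branch lengths F→45/4, JY→25/4; new cluster FJY
  updated: d(FJY,I)=106/3, d(FJY,RTUW)=80/3
step 6: merge (I,RTUW) at d=101/4; branch lengths I→101/8, RTUW→83/24; new cluster IRTUW
  updated: d(FJY,IRTUW)=142/5
step 7: merge (FJY,IRTUW) at d=142/5; branch lengths FJY→59/20, IRTUW→63/40; new cluster FIJRTUWY
final tree: ((F:45/4,(J:5,Y:5):25/4):59/20,(I:101/8,((R:19/4,(U:3/2,W:3/2):13/4):53/12,T:55/6):83/24):63/40)
total length: 8723/120

8723/120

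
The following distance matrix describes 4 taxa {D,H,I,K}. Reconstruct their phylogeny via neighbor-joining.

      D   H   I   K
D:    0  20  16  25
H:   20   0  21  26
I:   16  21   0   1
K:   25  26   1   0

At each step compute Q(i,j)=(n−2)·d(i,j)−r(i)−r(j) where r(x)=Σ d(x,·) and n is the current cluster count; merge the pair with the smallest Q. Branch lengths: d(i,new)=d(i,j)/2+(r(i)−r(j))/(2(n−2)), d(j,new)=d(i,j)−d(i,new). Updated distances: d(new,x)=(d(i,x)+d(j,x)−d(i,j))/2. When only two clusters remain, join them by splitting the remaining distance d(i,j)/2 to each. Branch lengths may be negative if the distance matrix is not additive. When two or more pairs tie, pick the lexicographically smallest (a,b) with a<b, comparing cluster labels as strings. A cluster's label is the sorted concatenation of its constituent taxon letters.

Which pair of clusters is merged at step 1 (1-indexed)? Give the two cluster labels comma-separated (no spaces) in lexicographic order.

D,H

1. join D+H (d=20, Q=-88) ⇒ DH; edges |D|=17/2, |H|=23/2
  updated: d(DH,I)=17/2, d(DH,K)=31/2
2. join DH+I (d=17/2, Q=-25) ⇒ DHI; edges |DH|=23/2, |I|=-3
  updated: d(DHI,K)=4
3. join DHI+K (d=4) ⇒ DHIK; edges |DHI|=2, |K|=2
final tree: (((D:17/2,H:23/2):23/2,I:-3):2,K:2)
total length: 65/2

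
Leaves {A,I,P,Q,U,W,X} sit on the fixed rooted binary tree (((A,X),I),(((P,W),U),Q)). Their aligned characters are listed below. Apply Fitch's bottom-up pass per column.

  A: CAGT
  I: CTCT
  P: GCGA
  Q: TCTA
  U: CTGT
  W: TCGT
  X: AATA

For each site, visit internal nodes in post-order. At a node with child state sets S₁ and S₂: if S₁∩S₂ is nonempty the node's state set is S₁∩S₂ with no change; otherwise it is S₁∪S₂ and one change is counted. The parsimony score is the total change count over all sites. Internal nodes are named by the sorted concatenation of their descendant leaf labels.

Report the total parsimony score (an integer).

13

site 0, node AX: A={C} ∪ X={A} → {A,C} (+1)
site 0, node AIX: AX={A,C} ∩ I={C} → {C} (+0)
site 0, node PW: P={G} ∪ W={T} → {G,T} (+1)
site 0, node PUW: PW={G,T} ∪ U={C} → {C,G,T} (+1)
site 0, node PQUW: PUW={C,G,T} ∩ Q={T} → {T} (+0)
site 0, node AIPQUWX: AIX={C} ∪ PQUW={T} → {C,T} (+1)
site 1, node AX: A={A} ∩ X={A} → {A} (+0)
site 1, node AIX: AX={A} ∪ I={T} → {A,T} (+1)
site 1, node PW: P={C} ∩ W={C} → {C} (+0)
site 1, node PUW: PW={C} ∪ U={T} → {C,T} (+1)
site 1, node PQUW: PUW={C,T} ∩ Q={C} → {C} (+0)
site 1, node AIPQUWX: AIX={A,T} ∪ PQUW={C} → {A,C,T} (+1)
site 2, node AX: A={G} ∪ X={T} → {G,T} (+1)
site 2, node AIX: AX={G,T} ∪ I={C} → {C,G,T} (+1)
site 2, node PW: P={G} ∩ W={G} → {G} (+0)
site 2, node PUW: PW={G} ∩ U={G} → {G} (+0)
site 2, node PQUW: PUW={G} ∪ Q={T} → {G,T} (+1)
site 2, node AIPQUWX: AIX={C,G,T} ∩ PQUW={G,T} → {G,T} (+0)
site 3, node AX: A={T} ∪ X={A} → {A,T} (+1)
site 3, node AIX: AX={A,T} ∩ I={T} → {T} (+0)
site 3, node PW: P={A} ∪ W={T} → {A,T} (+1)
site 3, node PUW: PW={A,T} ∩ U={T} → {T} (+0)
site 3, node PQUW: PUW={T} ∪ Q={A} → {A,T} (+1)
site 3, node AIPQUWX: AIX={T} ∩ PQUW={A,T} → {T} (+0)
per-site changes: [4, 3, 3, 3]; total = 13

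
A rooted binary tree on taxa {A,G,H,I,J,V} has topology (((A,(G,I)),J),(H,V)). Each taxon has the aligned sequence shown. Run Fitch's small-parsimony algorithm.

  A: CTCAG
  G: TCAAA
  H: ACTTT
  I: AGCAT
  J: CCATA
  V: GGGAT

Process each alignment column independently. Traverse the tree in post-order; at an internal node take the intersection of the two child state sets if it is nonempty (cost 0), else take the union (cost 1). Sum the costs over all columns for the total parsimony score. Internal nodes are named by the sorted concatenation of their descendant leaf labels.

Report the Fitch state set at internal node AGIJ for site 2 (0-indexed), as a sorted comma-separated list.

A,C

GI@0: {T} ∪ {A} = {A,T} (union, +1)
AGI@0: {C} ∪ {A,T} = {A,C,T} (union, +1)
AGIJ@0: {A,C,T} ∩ {C} = {C} (intersection, +0)
HV@0: {A} ∪ {G} = {A,G} (union, +1)
AGHIJV@0: {C} ∪ {A,G} = {A,C,G} (union, +1)
GI@1: {C} ∪ {G} = {C,G} (union, +1)
AGI@1: {T} ∪ {C,G} = {C,G,T} (union, +1)
AGIJ@1: {C,G,T} ∩ {C} = {C} (intersection, +0)
HV@1: {C} ∪ {G} = {C,G} (union, +1)
AGHIJV@1: {C} ∩ {C,G} = {C} (intersection, +0)
GI@2: {A} ∪ {C} = {A,C} (union, +1)
AGI@2: {C} ∩ {A,C} = {C} (intersection, +0)
AGIJ@2: {C} ∪ {A} = {A,C} (union, +1)
HV@2: {T} ∪ {G} = {G,T} (union, +1)
AGHIJV@2: {A,C} ∪ {G,T} = {A,C,G,T} (union, +1)
GI@3: {A} ∩ {A} = {A} (intersection, +0)
AGI@3: {A} ∩ {A} = {A} (intersection, +0)
AGIJ@3: {A} ∪ {T} = {A,T} (union, +1)
HV@3: {T} ∪ {A} = {A,T} (union, +1)
AGHIJV@3: {A,T} ∩ {A,T} = {A,T} (intersection, +0)
GI@4: {A} ∪ {T} = {A,T} (union, +1)
AGI@4: {G} ∪ {A,T} = {A,G,T} (union, +1)
AGIJ@4: {A,G,T} ∩ {A} = {A} (intersection, +0)
HV@4: {T} ∩ {T} = {T} (intersection, +0)
AGHIJV@4: {A} ∪ {T} = {A,T} (union, +1)
per-site changes: [4, 3, 4, 2, 3]; total = 16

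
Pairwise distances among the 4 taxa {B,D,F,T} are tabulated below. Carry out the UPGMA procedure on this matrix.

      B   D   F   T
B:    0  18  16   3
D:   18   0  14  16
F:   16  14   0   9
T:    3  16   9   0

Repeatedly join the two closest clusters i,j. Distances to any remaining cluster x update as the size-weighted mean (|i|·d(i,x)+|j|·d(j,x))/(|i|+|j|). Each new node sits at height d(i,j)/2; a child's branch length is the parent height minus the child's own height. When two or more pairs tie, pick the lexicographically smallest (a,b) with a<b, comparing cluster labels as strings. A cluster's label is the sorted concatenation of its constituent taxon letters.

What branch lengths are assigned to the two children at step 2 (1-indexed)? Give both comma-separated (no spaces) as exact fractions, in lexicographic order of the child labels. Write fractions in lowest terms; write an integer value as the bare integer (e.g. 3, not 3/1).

19/4,25/4

1. join B+T (d=3) ⇒ BT; edges |B|=3/2, |T|=3/2
  updated: d(BT,D)=17, d(BT,F)=25/2
2. join BT+F (d=25/2) ⇒ BFT; edges |BT|=19/4, |F|=25/4
  updated: d(BFT,D)=16
3. join BFT+D (d=16) ⇒ BDFT; edges |BFT|=7/4, |D|=8
final tree: (((B:3/2,T:3/2):19/4,F:25/4):7/4,D:8)
total length: 95/4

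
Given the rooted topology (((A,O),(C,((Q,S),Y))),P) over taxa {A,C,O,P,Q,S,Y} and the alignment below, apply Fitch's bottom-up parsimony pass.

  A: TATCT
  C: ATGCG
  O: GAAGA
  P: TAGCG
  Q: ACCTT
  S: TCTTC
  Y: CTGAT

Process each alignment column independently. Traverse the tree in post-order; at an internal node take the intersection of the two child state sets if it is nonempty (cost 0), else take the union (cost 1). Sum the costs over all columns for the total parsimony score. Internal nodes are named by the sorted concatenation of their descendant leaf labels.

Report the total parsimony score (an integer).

17

AO@0: {T} ∪ {G} = {G,T} (union, +1)
QS@0: {A} ∪ {T} = {A,T} (union, +1)
QSY@0: {A,T} ∪ {C} = {A,C,T} (union, +1)
CQSY@0: {A} ∩ {A,C,T} = {A} (intersection, +0)
ACOQSY@0: {G,T} ∪ {A} = {A,G,T} (union, +1)
ACOPQSY@0: {A,G,T} ∩ {T} = {T} (intersection, +0)
AO@1: {A} ∩ {A} = {A} (intersection, +0)
QS@1: {C} ∩ {C} = {C} (intersection, +0)
QSY@1: {C} ∪ {T} = {C,T} (union, +1)
CQSY@1: {T} ∩ {C,T} = {T} (intersection, +0)
ACOQSY@1: {A} ∪ {T} = {A,T} (union, +1)
ACOPQSY@1: {A,T} ∩ {A} = {A} (intersection, +0)
AO@2: {T} ∪ {A} = {A,T} (union, +1)
QS@2: {C} ∪ {T} = {C,T} (union, +1)
QSY@2: {C,T} ∪ {G} = {C,G,T} (union, +1)
CQSY@2: {G} ∩ {C,G,T} = {G} (intersection, +0)
ACOQSY@2: {A,T} ∪ {G} = {A,G,T} (union, +1)
ACOPQSY@2: {A,G,T} ∩ {G} = {G} (intersection, +0)
AO@3: {C} ∪ {G} = {C,G} (union, +1)
QS@3: {T} ∩ {T} = {T} (intersection, +0)
QSY@3: {T} ∪ {A} = {A,T} (union, +1)
CQSY@3: {C} ∪ {A,T} = {A,C,T} (union, +1)
ACOQSY@3: {C,G} ∩ {A,C,T} = {C} (intersection, +0)
ACOPQSY@3: {C} ∩ {C} = {C} (intersection, +0)
AO@4: {T} ∪ {A} = {A,T} (union, +1)
QS@4: {T} ∪ {C} = {C,T} (union, +1)
QSY@4: {C,T} ∩ {T} = {T} (intersection, +0)
CQSY@4: {G} ∪ {T} = {G,T} (union, +1)
ACOQSY@4: {A,T} ∩ {G,T} = {T} (intersection, +0)
ACOPQSY@4: {T} ∪ {G} = {G,T} (union, +1)
per-site changes: [4, 2, 4, 3, 4]; total = 17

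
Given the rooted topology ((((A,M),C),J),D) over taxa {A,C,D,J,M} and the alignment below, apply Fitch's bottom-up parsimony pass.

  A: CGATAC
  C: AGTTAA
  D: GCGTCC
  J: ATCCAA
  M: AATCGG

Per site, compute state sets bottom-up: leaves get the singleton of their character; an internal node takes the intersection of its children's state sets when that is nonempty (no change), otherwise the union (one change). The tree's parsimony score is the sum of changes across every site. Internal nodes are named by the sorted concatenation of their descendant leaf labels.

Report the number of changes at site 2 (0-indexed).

3

[col 0] AM: children A:{C}, M:{A} ∪→ {A,C}; cost 1
[col 0] ACM: children AM:{A,C}, C:{A} ∩→ {A}; cost 0
[col 0] ACJM: children ACM:{A}, J:{A} ∩→ {A}; cost 0
[col 0] ACDJM: children ACJM:{A}, D:{G} ∪→ {A,G}; cost 1
[col 1] AM: children A:{G}, M:{A} ∪→ {A,G}; cost 1
[col 1] ACM: children AM:{A,G}, C:{G} ∩→ {G}; cost 0
[col 1] ACJM: children ACM:{G}, J:{T} ∪→ {G,T}; cost 1
[col 1] ACDJM: children ACJM:{G,T}, D:{C} ∪→ {C,G,T}; cost 1
[col 2] AM: children A:{A}, M:{T} ∪→ {A,T}; cost 1
[col 2] ACM: children AM:{A,T}, C:{T} ∩→ {T}; cost 0
[col 2] ACJM: children ACM:{T}, J:{C} ∪→ {C,T}; cost 1
[col 2] ACDJM: children ACJM:{C,T}, D:{G} ∪→ {C,G,T}; cost 1
[col 3] AM: children A:{T}, M:{C} ∪→ {C,T}; cost 1
[col 3] ACM: children AM:{C,T}, C:{T} ∩→ {T}; cost 0
[col 3] ACJM: children ACM:{T}, J:{C} ∪→ {C,T}; cost 1
[col 3] ACDJM: children ACJM:{C,T}, D:{T} ∩→ {T}; cost 0
[col 4] AM: children A:{A}, M:{G} ∪→ {A,G}; cost 1
[col 4] ACM: children AM:{A,G}, C:{A} ∩→ {A}; cost 0
[col 4] ACJM: children ACM:{A}, J:{A} ∩→ {A}; cost 0
[col 4] ACDJM: children ACJM:{A}, D:{C} ∪→ {A,C}; cost 1
[col 5] AM: children A:{C}, M:{G} ∪→ {C,G}; cost 1
[col 5] ACM: children AM:{C,G}, C:{A} ∪→ {A,C,G}; cost 1
[col 5] ACJM: children ACM:{A,C,G}, J:{A} ∩→ {A}; cost 0
[col 5] ACDJM: children ACJM:{A}, D:{C} ∪→ {A,C}; cost 1
per-site changes: [2, 3, 3, 2, 2, 3]; total = 15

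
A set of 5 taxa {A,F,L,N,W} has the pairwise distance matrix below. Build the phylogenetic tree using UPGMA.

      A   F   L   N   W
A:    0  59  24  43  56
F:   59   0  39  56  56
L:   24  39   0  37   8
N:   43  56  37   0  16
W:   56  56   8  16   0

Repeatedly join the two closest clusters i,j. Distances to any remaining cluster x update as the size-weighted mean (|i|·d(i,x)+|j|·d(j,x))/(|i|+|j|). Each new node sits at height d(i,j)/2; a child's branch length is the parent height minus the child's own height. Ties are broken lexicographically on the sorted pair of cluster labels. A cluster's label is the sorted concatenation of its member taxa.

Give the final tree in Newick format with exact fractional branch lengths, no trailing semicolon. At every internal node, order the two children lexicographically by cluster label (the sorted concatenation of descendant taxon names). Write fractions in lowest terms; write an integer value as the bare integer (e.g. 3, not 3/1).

step 1: merge (L,W) at d=8; branch lengths L→4, W→4; new cluster LW
  updated: d(A,LW)=40, d(F,LW)=95/2, d(LW,N)=53/2
step 2: merge (LW,N) at d=53/2; branch lengths LW→37/4, N→53/4; new cluster LNW
  updated: d(A,LNW)=41, d(F,LNW)=151/3
step 3: merge (A,LNW) at d=41; branch lengths A→41/2, LNW→29/4; new cluster ALNW
  updated: d(ALNW,F)=105/2
step 4: merge (ALNW,F) at d=105/2; branch lengths ALNW→23/4, F→105/4; new cluster AFLNW
final tree: ((A:41/2,((L:4,W:4):37/4,N:53/4):29/4):23/4,F:105/4)
total length: 361/4

((A:41/2,((L:4,W:4):37/4,N:53/4):29/4):23/4,F:105/4)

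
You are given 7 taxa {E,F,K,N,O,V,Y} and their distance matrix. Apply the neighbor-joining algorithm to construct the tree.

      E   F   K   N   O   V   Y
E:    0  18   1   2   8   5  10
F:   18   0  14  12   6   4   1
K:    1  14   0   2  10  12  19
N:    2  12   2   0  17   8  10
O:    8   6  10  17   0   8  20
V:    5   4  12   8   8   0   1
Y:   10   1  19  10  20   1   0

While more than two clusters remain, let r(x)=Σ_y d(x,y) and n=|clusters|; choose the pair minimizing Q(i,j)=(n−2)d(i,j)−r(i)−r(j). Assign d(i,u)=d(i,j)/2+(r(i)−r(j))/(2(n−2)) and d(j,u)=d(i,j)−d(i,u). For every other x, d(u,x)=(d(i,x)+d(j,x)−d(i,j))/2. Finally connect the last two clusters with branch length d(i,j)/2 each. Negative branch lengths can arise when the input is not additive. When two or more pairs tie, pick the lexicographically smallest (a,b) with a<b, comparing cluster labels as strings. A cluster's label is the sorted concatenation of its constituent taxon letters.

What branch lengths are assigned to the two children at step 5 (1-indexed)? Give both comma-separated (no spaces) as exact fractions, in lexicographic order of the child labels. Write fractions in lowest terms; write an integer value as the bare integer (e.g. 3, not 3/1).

55/32,15/32

iteration 1: select F,Y (d=1, Q=-111); attach at lengths (-1/10, 11/10); label the merged cluster FY
  updated: d(E,FY)=27/2, d(FY,K)=16, d(FY,N)=21/2, d(FY,O)=25/2, d(FY,V)=2
iteration 2: select FY,V (d=2, Q=-163/2); attach at lengths (55/16, -23/16); label the merged cluster FVY
  updated: d(E,FVY)=33/4, d(FVY,K)=13, d(FVY,N)=33/4, d(FVY,O)=37/4
iteration 3: select FVY,O (d=37/4, Q=-221/4); attach at lengths (89/24, 133/24); label the merged cluster FOVY
  updated: d(E,FOVY)=7/2, d(FOVY,K)=55/8, d(FOVY,N)=8
iteration 4: select E,FOVY (d=7/2, Q=-143/8); attach at lengths (-39/32, 151/32); label the merged cluster EFOVY
  updated: d(EFOVY,K)=35/16, d(EFOVY,N)=13/4
iteration 5: select EFOVY,K (d=35/16, Q=-119/16); attach at lengths (55/32, 15/32); label the merged cluster EFKOVY
  updated: d(EFKOVY,N)=49/32
iteration 6: select EFKOVY,N (d=49/32); attach at lengths (49/64, 49/64); label the merged cluster EFKNOVY
final tree: (((E:-39/32,(((F:-1/10,Y:11/10):55/16,V:-23/16):89/24,O:133/24):151/32):55/32,K:15/32):49/64,N:49/64)
total length: 623/32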